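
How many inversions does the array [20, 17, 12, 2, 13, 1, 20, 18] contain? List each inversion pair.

Finding inversions in [20, 17, 12, 2, 13, 1, 20, 18]:

(0, 1): arr[0]=20 > arr[1]=17
(0, 2): arr[0]=20 > arr[2]=12
(0, 3): arr[0]=20 > arr[3]=2
(0, 4): arr[0]=20 > arr[4]=13
(0, 5): arr[0]=20 > arr[5]=1
(0, 7): arr[0]=20 > arr[7]=18
(1, 2): arr[1]=17 > arr[2]=12
(1, 3): arr[1]=17 > arr[3]=2
(1, 4): arr[1]=17 > arr[4]=13
(1, 5): arr[1]=17 > arr[5]=1
(2, 3): arr[2]=12 > arr[3]=2
(2, 5): arr[2]=12 > arr[5]=1
(3, 5): arr[3]=2 > arr[5]=1
(4, 5): arr[4]=13 > arr[5]=1
(6, 7): arr[6]=20 > arr[7]=18

Total inversions: 15

The array has 15 inversion(s): (0,1), (0,2), (0,3), (0,4), (0,5), (0,7), (1,2), (1,3), (1,4), (1,5), (2,3), (2,5), (3,5), (4,5), (6,7). Each pair (i,j) satisfies i < j and arr[i] > arr[j].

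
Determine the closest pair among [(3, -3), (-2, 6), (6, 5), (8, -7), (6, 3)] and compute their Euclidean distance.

Computing all pairwise distances among 5 points:

d((3, -3), (-2, 6)) = 10.2956
d((3, -3), (6, 5)) = 8.544
d((3, -3), (8, -7)) = 6.4031
d((3, -3), (6, 3)) = 6.7082
d((-2, 6), (6, 5)) = 8.0623
d((-2, 6), (8, -7)) = 16.4012
d((-2, 6), (6, 3)) = 8.544
d((6, 5), (8, -7)) = 12.1655
d((6, 5), (6, 3)) = 2.0 <-- minimum
d((8, -7), (6, 3)) = 10.198

Closest pair: (6, 5) and (6, 3) with distance 2.0

The closest pair is (6, 5) and (6, 3) with Euclidean distance 2.0. For 5 points, brute-force pairwise comparison is shown above. For large n, the divide-and-conquer algorithm (sort by x, recurse on halves, check the dividing strip) achieves O(n log n).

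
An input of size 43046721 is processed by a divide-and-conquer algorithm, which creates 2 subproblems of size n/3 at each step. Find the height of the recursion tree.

For divide and conquer with division factor 3:

Problem sizes at each level:
Level 0: 43046721
Level 1: 14348907
Level 2: 4782969
Level 3: 1594323
Level 4: 531441
Level 5: 177147
Level 6: 59049
Level 7: 19683
Level 8: 6561
Level 9: 2187
Level 10: 729
Level 11: 243
Level 12: 81
Level 13: 27
Level 14: 9
Level 15: 3
Level 16: 1

The root is level 0 and the size-1 base case is level 16 (the tree spans levels 0 through 16, i.e. 17 levels counting the root), so the depth is the number of divisions: log_3(43046721) = 16

The recursion tree depth is log_3(43046721) = 16. At each level, the problem size is divided by 3, so it takes 16 divisions to reduce to a base case of size 1. The algorithm makes 2 recursive calls at each level.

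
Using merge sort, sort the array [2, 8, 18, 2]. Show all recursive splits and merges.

Merge sort trace:

Split: [2, 8, 18, 2] -> [2, 8] and [18, 2]
  Split: [2, 8] -> [2] and [8]
  Merge: [2] + [8] -> [2, 8]
  Split: [18, 2] -> [18] and [2]
  Merge: [18] + [2] -> [2, 18]
Merge: [2, 8] + [2, 18] -> [2, 2, 8, 18]

Final sorted array: [2, 2, 8, 18]

The merge sort proceeds by recursively splitting the array and merging sorted halves.
After all merges, the sorted array is [2, 2, 8, 18].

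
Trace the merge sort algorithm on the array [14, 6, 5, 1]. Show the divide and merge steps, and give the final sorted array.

Merge sort trace:

Split: [14, 6, 5, 1] -> [14, 6] and [5, 1]
  Split: [14, 6] -> [14] and [6]
  Merge: [14] + [6] -> [6, 14]
  Split: [5, 1] -> [5] and [1]
  Merge: [5] + [1] -> [1, 5]
Merge: [6, 14] + [1, 5] -> [1, 5, 6, 14]

Final sorted array: [1, 5, 6, 14]

The merge sort proceeds by recursively splitting the array and merging sorted halves.
After all merges, the sorted array is [1, 5, 6, 14].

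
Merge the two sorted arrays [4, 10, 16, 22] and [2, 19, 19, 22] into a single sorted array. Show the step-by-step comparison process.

Merging process:

Compare 4 vs 2: take 2 from right. Merged: [2]
Compare 4 vs 19: take 4 from left. Merged: [2, 4]
Compare 10 vs 19: take 10 from left. Merged: [2, 4, 10]
Compare 16 vs 19: take 16 from left. Merged: [2, 4, 10, 16]
Compare 22 vs 19: take 19 from right. Merged: [2, 4, 10, 16, 19]
Compare 22 vs 19: take 19 from right. Merged: [2, 4, 10, 16, 19, 19]
Compare 22 vs 22: take 22 from left. Merged: [2, 4, 10, 16, 19, 19, 22]
Append remaining from right: [22]. Merged: [2, 4, 10, 16, 19, 19, 22, 22]

Final merged array: [2, 4, 10, 16, 19, 19, 22, 22]
Total comparisons: 7

The merged array is [2, 4, 10, 16, 19, 19, 22, 22], requiring 7 comparisons. The merge step runs in O(n) time where n is the total number of elements.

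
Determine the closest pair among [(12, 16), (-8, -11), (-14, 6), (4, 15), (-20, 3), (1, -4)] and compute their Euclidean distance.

Computing all pairwise distances among 6 points:

d((12, 16), (-8, -11)) = 33.6006
d((12, 16), (-14, 6)) = 27.8568
d((12, 16), (4, 15)) = 8.0623
d((12, 16), (-20, 3)) = 34.5398
d((12, 16), (1, -4)) = 22.8254
d((-8, -11), (-14, 6)) = 18.0278
d((-8, -11), (4, 15)) = 28.6356
d((-8, -11), (-20, 3)) = 18.4391
d((-8, -11), (1, -4)) = 11.4018
d((-14, 6), (4, 15)) = 20.1246
d((-14, 6), (-20, 3)) = 6.7082 <-- minimum
d((-14, 6), (1, -4)) = 18.0278
d((4, 15), (-20, 3)) = 26.8328
d((4, 15), (1, -4)) = 19.2354
d((-20, 3), (1, -4)) = 22.1359

Closest pair: (-14, 6) and (-20, 3) with distance 6.7082

The closest pair is (-14, 6) and (-20, 3) with Euclidean distance 6.7082. For 6 points, brute-force pairwise comparison is shown above. For large n, the divide-and-conquer algorithm (sort by x, recurse on halves, check the dividing strip) achieves O(n log n).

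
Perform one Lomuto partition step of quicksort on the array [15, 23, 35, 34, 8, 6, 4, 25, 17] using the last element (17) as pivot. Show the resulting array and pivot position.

Lomuto partition with pivot = 17:

Initial array: [15, 23, 35, 34, 8, 6, 4, 25, 17]

arr[0]=15 <= 17: swap with position 0, array becomes [15, 23, 35, 34, 8, 6, 4, 25, 17]
arr[1]=23 > 17: no swap
arr[2]=35 > 17: no swap
arr[3]=34 > 17: no swap
arr[4]=8 <= 17: swap with position 1, array becomes [15, 8, 35, 34, 23, 6, 4, 25, 17]
arr[5]=6 <= 17: swap with position 2, array becomes [15, 8, 6, 34, 23, 35, 4, 25, 17]
arr[6]=4 <= 17: swap with position 3, array becomes [15, 8, 6, 4, 23, 35, 34, 25, 17]
arr[7]=25 > 17: no swap

Place pivot at position 4: [15, 8, 6, 4, 17, 35, 34, 25, 23]
Pivot position: 4

After partitioning with pivot 17, the array becomes [15, 8, 6, 4, 17, 35, 34, 25, 23]. The pivot is placed at index 4. All elements to the left of the pivot are <= 17, and all elements to the right are > 17.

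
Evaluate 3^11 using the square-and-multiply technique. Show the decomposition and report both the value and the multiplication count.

Computing 3^11 by squaring (build up from 3^1; each line after the first costs one multiplication):

3^1 = 3
3^2 = (3^1)^2 = 3^2 = 9
3^4 = (3^2)^2 = 9^2 = 81
3^5 = 3 * 3^4 = 3 * 81 = 243
3^10 = (3^5)^2 = 243^2 = 59049
3^11 = 3 * 3^10 = 3 * 59049 = 177147

Result: 177147
Multiplications needed: 5 (5 lines after 3^1)

3^11 = 177147. Using exponentiation by squaring, this requires 5 multiplications. The key idea: if the exponent is even, square the half-power; if odd, multiply by the base once.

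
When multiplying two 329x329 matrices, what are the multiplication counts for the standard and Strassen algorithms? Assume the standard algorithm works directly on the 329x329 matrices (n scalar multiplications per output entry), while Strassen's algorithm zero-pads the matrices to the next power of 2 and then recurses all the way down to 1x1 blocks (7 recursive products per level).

Matrix multiplication for 329x329 matrices:

Strassen's algorithm requires power-of-2 dimensions. Pad 329x329 to 512x512 (next power of 2).

Standard algorithm: 329^3 = 35611289 multiplications
Strassen's algorithm: 7^(log2(512)) = 7^9 = 40353607 multiplications
Difference: 35611289 - 40353607 = -4742318 (Strassen uses MORE here due to padding overhead — for small or just-over-power-of-2 n, padding can outweigh the per-level savings)

Standard: 35611289 multiplications (329^3). Strassen: 40353607 multiplications (7^9, after padding to 512x512). Strassen reduces 8 recursive multiplications to 7 at each level.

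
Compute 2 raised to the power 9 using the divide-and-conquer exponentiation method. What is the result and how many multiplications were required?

Computing 2^9 by squaring (build up from 2^1; each line after the first costs one multiplication):

2^1 = 2
2^2 = (2^1)^2 = 2^2 = 4
2^4 = (2^2)^2 = 4^2 = 16
2^8 = (2^4)^2 = 16^2 = 256
2^9 = 2 * 2^8 = 2 * 256 = 512

Result: 512
Multiplications needed: 4 (4 lines after 2^1)

2^9 = 512. Using exponentiation by squaring, this requires 4 multiplications. The key idea: if the exponent is even, square the half-power; if odd, multiply by the base once.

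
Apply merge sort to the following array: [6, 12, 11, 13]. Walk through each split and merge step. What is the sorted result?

Merge sort trace:

Split: [6, 12, 11, 13] -> [6, 12] and [11, 13]
  Split: [6, 12] -> [6] and [12]
  Merge: [6] + [12] -> [6, 12]
  Split: [11, 13] -> [11] and [13]
  Merge: [11] + [13] -> [11, 13]
Merge: [6, 12] + [11, 13] -> [6, 11, 12, 13]

Final sorted array: [6, 11, 12, 13]

The merge sort proceeds by recursively splitting the array and merging sorted halves.
After all merges, the sorted array is [6, 11, 12, 13].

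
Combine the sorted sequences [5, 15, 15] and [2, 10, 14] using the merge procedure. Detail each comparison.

Merging process:

Compare 5 vs 2: take 2 from right. Merged: [2]
Compare 5 vs 10: take 5 from left. Merged: [2, 5]
Compare 15 vs 10: take 10 from right. Merged: [2, 5, 10]
Compare 15 vs 14: take 14 from right. Merged: [2, 5, 10, 14]
Append remaining from left: [15, 15]. Merged: [2, 5, 10, 14, 15, 15]

Final merged array: [2, 5, 10, 14, 15, 15]
Total comparisons: 4

The merged array is [2, 5, 10, 14, 15, 15], requiring 4 comparisons. The merge step runs in O(n) time where n is the total number of elements.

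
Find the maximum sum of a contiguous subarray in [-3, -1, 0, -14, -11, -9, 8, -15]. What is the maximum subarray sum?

Using Kadane's algorithm on [-3, -1, 0, -14, -11, -9, 8, -15]:

Scanning through the array:
Position 1 (value -1): max_ending_here = -1, max_so_far = -1
Position 2 (value 0): max_ending_here = 0, max_so_far = 0
Position 3 (value -14): max_ending_here = -14, max_so_far = 0
Position 4 (value -11): max_ending_here = -11, max_so_far = 0
Position 5 (value -9): max_ending_here = -9, max_so_far = 0
Position 6 (value 8): max_ending_here = 8, max_so_far = 8
Position 7 (value -15): max_ending_here = -7, max_so_far = 8

Maximum subarray: [8]
Maximum sum: 8

The maximum subarray is [8] with sum 8. This subarray runs from index 6 to index 6.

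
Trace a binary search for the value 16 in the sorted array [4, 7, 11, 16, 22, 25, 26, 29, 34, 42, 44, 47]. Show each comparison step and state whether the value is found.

Binary search for 16 in [4, 7, 11, 16, 22, 25, 26, 29, 34, 42, 44, 47]:

lo=0, hi=11, mid=5, arr[mid]=25 -> 25 > 16, search left half
lo=0, hi=4, mid=2, arr[mid]=11 -> 11 < 16, search right half
lo=3, hi=4, mid=3, arr[mid]=16 -> Found target at index 3!

Binary search finds 16 at index 3 after 3 comparisons. The search repeatedly halves the search space by comparing with the middle element.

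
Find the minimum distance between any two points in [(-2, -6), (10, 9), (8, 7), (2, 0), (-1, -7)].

Computing all pairwise distances among 5 points:

d((-2, -6), (10, 9)) = 19.2094
d((-2, -6), (8, 7)) = 16.4012
d((-2, -6), (2, 0)) = 7.2111
d((-2, -6), (-1, -7)) = 1.4142 <-- minimum
d((10, 9), (8, 7)) = 2.8284
d((10, 9), (2, 0)) = 12.0416
d((10, 9), (-1, -7)) = 19.4165
d((8, 7), (2, 0)) = 9.2195
d((8, 7), (-1, -7)) = 16.6433
d((2, 0), (-1, -7)) = 7.6158

Closest pair: (-2, -6) and (-1, -7) with distance 1.4142

The closest pair is (-2, -6) and (-1, -7) with Euclidean distance 1.4142. For 5 points, brute-force pairwise comparison is shown above. For large n, the divide-and-conquer algorithm (sort by x, recurse on halves, check the dividing strip) achieves O(n log n).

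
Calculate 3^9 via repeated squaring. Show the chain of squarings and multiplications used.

Computing 3^9 by squaring (build up from 3^1; each line after the first costs one multiplication):

3^1 = 3
3^2 = (3^1)^2 = 3^2 = 9
3^4 = (3^2)^2 = 9^2 = 81
3^8 = (3^4)^2 = 81^2 = 6561
3^9 = 3 * 3^8 = 3 * 6561 = 19683

Result: 19683
Multiplications needed: 4 (4 lines after 3^1)

3^9 = 19683. Using exponentiation by squaring, this requires 4 multiplications. The key idea: if the exponent is even, square the half-power; if odd, multiply by the base once.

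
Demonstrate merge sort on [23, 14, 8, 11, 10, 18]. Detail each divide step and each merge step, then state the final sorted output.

Merge sort trace:

Split: [23, 14, 8, 11, 10, 18] -> [23, 14, 8] and [11, 10, 18]
  Split: [23, 14, 8] -> [23] and [14, 8]
    Split: [14, 8] -> [14] and [8]
    Merge: [14] + [8] -> [8, 14]
  Merge: [23] + [8, 14] -> [8, 14, 23]
  Split: [11, 10, 18] -> [11] and [10, 18]
    Split: [10, 18] -> [10] and [18]
    Merge: [10] + [18] -> [10, 18]
  Merge: [11] + [10, 18] -> [10, 11, 18]
Merge: [8, 14, 23] + [10, 11, 18] -> [8, 10, 11, 14, 18, 23]

Final sorted array: [8, 10, 11, 14, 18, 23]

The merge sort proceeds by recursively splitting the array and merging sorted halves.
After all merges, the sorted array is [8, 10, 11, 14, 18, 23].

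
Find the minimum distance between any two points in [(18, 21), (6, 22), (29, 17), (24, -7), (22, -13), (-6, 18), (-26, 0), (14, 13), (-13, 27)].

Computing all pairwise distances among 9 points:

d((18, 21), (6, 22)) = 12.0416
d((18, 21), (29, 17)) = 11.7047
d((18, 21), (24, -7)) = 28.6356
d((18, 21), (22, -13)) = 34.2345
d((18, 21), (-6, 18)) = 24.1868
d((18, 21), (-26, 0)) = 48.7545
d((18, 21), (14, 13)) = 8.9443
d((18, 21), (-13, 27)) = 31.5753
d((6, 22), (29, 17)) = 23.5372
d((6, 22), (24, -7)) = 34.1321
d((6, 22), (22, -13)) = 38.4838
d((6, 22), (-6, 18)) = 12.6491
d((6, 22), (-26, 0)) = 38.833
d((6, 22), (14, 13)) = 12.0416
d((6, 22), (-13, 27)) = 19.6469
d((29, 17), (24, -7)) = 24.5153
d((29, 17), (22, -13)) = 30.8058
d((29, 17), (-6, 18)) = 35.0143
d((29, 17), (-26, 0)) = 57.5674
d((29, 17), (14, 13)) = 15.5242
d((29, 17), (-13, 27)) = 43.1741
d((24, -7), (22, -13)) = 6.3246 <-- minimum
d((24, -7), (-6, 18)) = 39.0512
d((24, -7), (-26, 0)) = 50.4876
d((24, -7), (14, 13)) = 22.3607
d((24, -7), (-13, 27)) = 50.2494
d((22, -13), (-6, 18)) = 41.7732
d((22, -13), (-26, 0)) = 49.7293
d((22, -13), (14, 13)) = 27.2029
d((22, -13), (-13, 27)) = 53.1507
d((-6, 18), (-26, 0)) = 26.9072
d((-6, 18), (14, 13)) = 20.6155
d((-6, 18), (-13, 27)) = 11.4018
d((-26, 0), (14, 13)) = 42.0595
d((-26, 0), (-13, 27)) = 29.9666
d((14, 13), (-13, 27)) = 30.4138

Closest pair: (24, -7) and (22, -13) with distance 6.3246

The closest pair is (24, -7) and (22, -13) with Euclidean distance 6.3246. For 9 points, brute-force pairwise comparison is shown above. For large n, the divide-and-conquer algorithm (sort by x, recurse on halves, check the dividing strip) achieves O(n log n).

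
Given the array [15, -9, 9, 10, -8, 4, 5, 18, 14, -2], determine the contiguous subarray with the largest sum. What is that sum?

Using Kadane's algorithm on [15, -9, 9, 10, -8, 4, 5, 18, 14, -2]:

Scanning through the array:
Position 1 (value -9): max_ending_here = 6, max_so_far = 15
Position 2 (value 9): max_ending_here = 15, max_so_far = 15
Position 3 (value 10): max_ending_here = 25, max_so_far = 25
Position 4 (value -8): max_ending_here = 17, max_so_far = 25
Position 5 (value 4): max_ending_here = 21, max_so_far = 25
Position 6 (value 5): max_ending_here = 26, max_so_far = 26
Position 7 (value 18): max_ending_here = 44, max_so_far = 44
Position 8 (value 14): max_ending_here = 58, max_so_far = 58
Position 9 (value -2): max_ending_here = 56, max_so_far = 58

Maximum subarray: [15, -9, 9, 10, -8, 4, 5, 18, 14]
Maximum sum: 58

The maximum subarray is [15, -9, 9, 10, -8, 4, 5, 18, 14] with sum 58. This subarray runs from index 0 to index 8.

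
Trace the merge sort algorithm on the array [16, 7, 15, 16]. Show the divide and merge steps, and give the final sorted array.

Merge sort trace:

Split: [16, 7, 15, 16] -> [16, 7] and [15, 16]
  Split: [16, 7] -> [16] and [7]
  Merge: [16] + [7] -> [7, 16]
  Split: [15, 16] -> [15] and [16]
  Merge: [15] + [16] -> [15, 16]
Merge: [7, 16] + [15, 16] -> [7, 15, 16, 16]

Final sorted array: [7, 15, 16, 16]

The merge sort proceeds by recursively splitting the array and merging sorted halves.
After all merges, the sorted array is [7, 15, 16, 16].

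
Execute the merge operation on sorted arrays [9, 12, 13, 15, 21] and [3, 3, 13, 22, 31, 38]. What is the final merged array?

Merging process:

Compare 9 vs 3: take 3 from right. Merged: [3]
Compare 9 vs 3: take 3 from right. Merged: [3, 3]
Compare 9 vs 13: take 9 from left. Merged: [3, 3, 9]
Compare 12 vs 13: take 12 from left. Merged: [3, 3, 9, 12]
Compare 13 vs 13: take 13 from left. Merged: [3, 3, 9, 12, 13]
Compare 15 vs 13: take 13 from right. Merged: [3, 3, 9, 12, 13, 13]
Compare 15 vs 22: take 15 from left. Merged: [3, 3, 9, 12, 13, 13, 15]
Compare 21 vs 22: take 21 from left. Merged: [3, 3, 9, 12, 13, 13, 15, 21]
Append remaining from right: [22, 31, 38]. Merged: [3, 3, 9, 12, 13, 13, 15, 21, 22, 31, 38]

Final merged array: [3, 3, 9, 12, 13, 13, 15, 21, 22, 31, 38]
Total comparisons: 8

The merged array is [3, 3, 9, 12, 13, 13, 15, 21, 22, 31, 38], requiring 8 comparisons. The merge step runs in O(n) time where n is the total number of elements.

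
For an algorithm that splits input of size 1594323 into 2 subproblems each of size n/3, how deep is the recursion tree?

For divide and conquer with division factor 3:

Problem sizes at each level:
Level 0: 1594323
Level 1: 531441
Level 2: 177147
Level 3: 59049
Level 4: 19683
Level 5: 6561
Level 6: 2187
Level 7: 729
Level 8: 243
Level 9: 81
Level 10: 27
Level 11: 9
Level 12: 3
Level 13: 1

The root is level 0 and the size-1 base case is level 13 (the tree spans levels 0 through 13, i.e. 14 levels counting the root), so the depth is the number of divisions: log_3(1594323) = 13

The recursion tree depth is log_3(1594323) = 13. At each level, the problem size is divided by 3, so it takes 13 divisions to reduce to a base case of size 1. The algorithm makes 2 recursive calls at each level.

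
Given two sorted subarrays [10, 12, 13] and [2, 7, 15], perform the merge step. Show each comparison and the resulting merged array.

Merging process:

Compare 10 vs 2: take 2 from right. Merged: [2]
Compare 10 vs 7: take 7 from right. Merged: [2, 7]
Compare 10 vs 15: take 10 from left. Merged: [2, 7, 10]
Compare 12 vs 15: take 12 from left. Merged: [2, 7, 10, 12]
Compare 13 vs 15: take 13 from left. Merged: [2, 7, 10, 12, 13]
Append remaining from right: [15]. Merged: [2, 7, 10, 12, 13, 15]

Final merged array: [2, 7, 10, 12, 13, 15]
Total comparisons: 5

The merged array is [2, 7, 10, 12, 13, 15], requiring 5 comparisons. The merge step runs in O(n) time where n is the total number of elements.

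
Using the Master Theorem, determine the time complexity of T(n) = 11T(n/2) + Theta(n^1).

Master Theorem for T(n) = 11T(n/2) + O(n^1):

a = 11, b = 2, c = 1
log_b(a) = log_2(11) = 3.4594

Case 1: c = 1 < log_2(11) = 3.4594
T(n) = O(n^(log_2 11))

For T(n) = 11T(n/2) + O(n^1): log_2(11) = 3.4594. This is Case 1 of the Master Theorem (c < log_b(a), work dominated by leaves), giving O(n^(log_2 11)).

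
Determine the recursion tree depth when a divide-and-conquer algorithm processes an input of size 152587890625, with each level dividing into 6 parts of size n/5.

For divide and conquer with division factor 5:

Problem sizes at each level:
Level 0: 152587890625
Level 1: 30517578125
Level 2: 6103515625
Level 3: 1220703125
Level 4: 244140625
Level 5: 48828125
Level 6: 9765625
Level 7: 1953125
Level 8: 390625
Level 9: 78125
Level 10: 15625
Level 11: 3125
Level 12: 625
Level 13: 125
Level 14: 25
Level 15: 5
Level 16: 1

The root is level 0 and the size-1 base case is level 16 (the tree spans levels 0 through 16, i.e. 17 levels counting the root), so the depth is the number of divisions: log_5(152587890625) = 16

The recursion tree depth is log_5(152587890625) = 16. At each level, the problem size is divided by 5, so it takes 16 divisions to reduce to a base case of size 1. The algorithm makes 6 recursive calls at each level.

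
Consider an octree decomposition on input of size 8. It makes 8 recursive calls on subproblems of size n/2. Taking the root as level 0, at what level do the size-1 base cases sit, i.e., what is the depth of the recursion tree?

For divide and conquer with division factor 2:

Problem sizes at each level:
Level 0: 8
Level 1: 4
Level 2: 2
Level 3: 1

The root is level 0 and the size-1 base case is level 3 (the tree spans levels 0 through 3, i.e. 4 levels counting the root), so the depth is the number of divisions: log_2(8) = 3

The recursion tree depth is log_2(8) = 3. At each level, the problem size is divided by 2, so it takes 3 divisions to reduce to a base case of size 1. The algorithm makes 8 recursive calls at each level.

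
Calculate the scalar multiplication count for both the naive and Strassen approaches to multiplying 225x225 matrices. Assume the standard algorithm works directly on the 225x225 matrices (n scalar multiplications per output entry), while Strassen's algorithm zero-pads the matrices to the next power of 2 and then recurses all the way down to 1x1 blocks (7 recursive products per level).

Matrix multiplication for 225x225 matrices:

Strassen's algorithm requires power-of-2 dimensions. Pad 225x225 to 256x256 (next power of 2).

Standard algorithm: 225^3 = 11390625 multiplications
Strassen's algorithm: 7^(log2(256)) = 7^8 = 5764801 multiplications
Savings: 11390625 - 5764801 = 5625824 multiplications

Standard: 11390625 multiplications (225^3). Strassen: 5764801 multiplications (7^8, after padding to 256x256). Strassen reduces 8 recursive multiplications to 7 at each level.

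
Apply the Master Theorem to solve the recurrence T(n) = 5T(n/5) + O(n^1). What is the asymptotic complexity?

Master Theorem for T(n) = 5T(n/5) + O(n^1):

a = 5, b = 5, c = 1
log_b(a) = log_5(5) = 1.0000

Case 2: c = 1 = log_5(5) = 1.0000
T(n) = O(n^1 log n) = O(n log n)

For T(n) = 5T(n/5) + O(n^1): log_5(5) = 1.0000. This is Case 2 of the Master Theorem (c = log_b(a), equal work at all levels), giving O(n log n).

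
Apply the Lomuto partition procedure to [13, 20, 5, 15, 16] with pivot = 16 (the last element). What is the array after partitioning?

Lomuto partition with pivot = 16:

Initial array: [13, 20, 5, 15, 16]

arr[0]=13 <= 16: swap with position 0, array becomes [13, 20, 5, 15, 16]
arr[1]=20 > 16: no swap
arr[2]=5 <= 16: swap with position 1, array becomes [13, 5, 20, 15, 16]
arr[3]=15 <= 16: swap with position 2, array becomes [13, 5, 15, 20, 16]

Place pivot at position 3: [13, 5, 15, 16, 20]
Pivot position: 3

After partitioning with pivot 16, the array becomes [13, 5, 15, 16, 20]. The pivot is placed at index 3. All elements to the left of the pivot are <= 16, and all elements to the right are > 16.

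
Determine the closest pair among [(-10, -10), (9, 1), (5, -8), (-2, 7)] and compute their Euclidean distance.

Computing all pairwise distances among 4 points:

d((-10, -10), (9, 1)) = 21.9545
d((-10, -10), (5, -8)) = 15.1327
d((-10, -10), (-2, 7)) = 18.7883
d((9, 1), (5, -8)) = 9.8489 <-- minimum
d((9, 1), (-2, 7)) = 12.53
d((5, -8), (-2, 7)) = 16.5529

Closest pair: (9, 1) and (5, -8) with distance 9.8489

The closest pair is (9, 1) and (5, -8) with Euclidean distance 9.8489. For 4 points, brute-force pairwise comparison is shown above. For large n, the divide-and-conquer algorithm (sort by x, recurse on halves, check the dividing strip) achieves O(n log n).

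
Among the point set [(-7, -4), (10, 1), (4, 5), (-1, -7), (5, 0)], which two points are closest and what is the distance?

Computing all pairwise distances among 5 points:

d((-7, -4), (10, 1)) = 17.72
d((-7, -4), (4, 5)) = 14.2127
d((-7, -4), (-1, -7)) = 6.7082
d((-7, -4), (5, 0)) = 12.6491
d((10, 1), (4, 5)) = 7.2111
d((10, 1), (-1, -7)) = 13.6015
d((10, 1), (5, 0)) = 5.099 <-- minimum
d((4, 5), (-1, -7)) = 13.0
d((4, 5), (5, 0)) = 5.099 <-- minimum
d((-1, -7), (5, 0)) = 9.2195

Minimum distance: 5.099 (tie among 2 pairs: (10, 1) and (5, 0); (4, 5) and (5, 0))

The minimum Euclidean distance is 5.099. There is a tie: 2 pairs achieve this minimum — (10, 1) and (5, 0); (4, 5) and (5, 0). Any of these is a valid closest pair. For 5 points, brute-force pairwise comparison is shown above. For large n, the divide-and-conquer algorithm (sort by x, recurse on halves, check the dividing strip) achieves O(n log n).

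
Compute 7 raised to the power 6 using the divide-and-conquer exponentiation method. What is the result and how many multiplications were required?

Computing 7^6 by squaring (build up from 7^1; each line after the first costs one multiplication):

7^1 = 7
7^2 = (7^1)^2 = 7^2 = 49
7^3 = 7 * 7^2 = 7 * 49 = 343
7^6 = (7^3)^2 = 343^2 = 117649

Result: 117649
Multiplications needed: 3 (3 lines after 7^1)

7^6 = 117649. Using exponentiation by squaring, this requires 3 multiplications. The key idea: if the exponent is even, square the half-power; if odd, multiply by the base once.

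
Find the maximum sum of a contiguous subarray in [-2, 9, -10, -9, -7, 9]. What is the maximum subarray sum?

Using Kadane's algorithm on [-2, 9, -10, -9, -7, 9]:

Scanning through the array:
Position 1 (value 9): max_ending_here = 9, max_so_far = 9
Position 2 (value -10): max_ending_here = -1, max_so_far = 9
Position 3 (value -9): max_ending_here = -9, max_so_far = 9
Position 4 (value -7): max_ending_here = -7, max_so_far = 9
Position 5 (value 9): max_ending_here = 9, max_so_far = 9

Maximum subarray: [9]
Maximum sum: 9

The maximum subarray is [9] with sum 9. This subarray runs from index 1 to index 1.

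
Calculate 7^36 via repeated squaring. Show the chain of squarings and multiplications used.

Computing 7^36 by squaring (build up from 7^1; each line after the first costs one multiplication):

7^1 = 7
7^2 = (7^1)^2 = 7^2 = 49
7^4 = (7^2)^2 = 49^2 = 2401
7^8 = (7^4)^2 = 2401^2 = 5764801
7^9 = 7 * 7^8 = 7 * 5764801 = 40353607
7^18 = (7^9)^2 = 40353607^2 = 1628413597910449
7^36 = (7^18)^2 = 1628413597910449^2 = 2651730845859653471779023381601

Result: 2651730845859653471779023381601
Multiplications needed: 6 (6 lines after 7^1)

7^36 = 2651730845859653471779023381601. Using exponentiation by squaring, this requires 6 multiplications. The key idea: if the exponent is even, square the half-power; if odd, multiply by the base once.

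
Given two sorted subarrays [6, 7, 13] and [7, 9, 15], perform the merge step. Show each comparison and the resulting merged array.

Merging process:

Compare 6 vs 7: take 6 from left. Merged: [6]
Compare 7 vs 7: take 7 from left. Merged: [6, 7]
Compare 13 vs 7: take 7 from right. Merged: [6, 7, 7]
Compare 13 vs 9: take 9 from right. Merged: [6, 7, 7, 9]
Compare 13 vs 15: take 13 from left. Merged: [6, 7, 7, 9, 13]
Append remaining from right: [15]. Merged: [6, 7, 7, 9, 13, 15]

Final merged array: [6, 7, 7, 9, 13, 15]
Total comparisons: 5

The merged array is [6, 7, 7, 9, 13, 15], requiring 5 comparisons. The merge step runs in O(n) time where n is the total number of elements.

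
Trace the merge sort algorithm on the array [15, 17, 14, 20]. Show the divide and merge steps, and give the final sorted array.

Merge sort trace:

Split: [15, 17, 14, 20] -> [15, 17] and [14, 20]
  Split: [15, 17] -> [15] and [17]
  Merge: [15] + [17] -> [15, 17]
  Split: [14, 20] -> [14] and [20]
  Merge: [14] + [20] -> [14, 20]
Merge: [15, 17] + [14, 20] -> [14, 15, 17, 20]

Final sorted array: [14, 15, 17, 20]

The merge sort proceeds by recursively splitting the array and merging sorted halves.
After all merges, the sorted array is [14, 15, 17, 20].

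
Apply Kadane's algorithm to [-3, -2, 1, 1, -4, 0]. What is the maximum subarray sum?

Using Kadane's algorithm on [-3, -2, 1, 1, -4, 0]:

Scanning through the array:
Position 1 (value -2): max_ending_here = -2, max_so_far = -2
Position 2 (value 1): max_ending_here = 1, max_so_far = 1
Position 3 (value 1): max_ending_here = 2, max_so_far = 2
Position 4 (value -4): max_ending_here = -2, max_so_far = 2
Position 5 (value 0): max_ending_here = 0, max_so_far = 2

Maximum subarray: [1, 1]
Maximum sum: 2

The maximum subarray is [1, 1] with sum 2. This subarray runs from index 2 to index 3.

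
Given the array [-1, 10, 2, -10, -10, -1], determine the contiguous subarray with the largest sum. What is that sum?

Using Kadane's algorithm on [-1, 10, 2, -10, -10, -1]:

Scanning through the array:
Position 1 (value 10): max_ending_here = 10, max_so_far = 10
Position 2 (value 2): max_ending_here = 12, max_so_far = 12
Position 3 (value -10): max_ending_here = 2, max_so_far = 12
Position 4 (value -10): max_ending_here = -8, max_so_far = 12
Position 5 (value -1): max_ending_here = -1, max_so_far = 12

Maximum subarray: [10, 2]
Maximum sum: 12

The maximum subarray is [10, 2] with sum 12. This subarray runs from index 1 to index 2.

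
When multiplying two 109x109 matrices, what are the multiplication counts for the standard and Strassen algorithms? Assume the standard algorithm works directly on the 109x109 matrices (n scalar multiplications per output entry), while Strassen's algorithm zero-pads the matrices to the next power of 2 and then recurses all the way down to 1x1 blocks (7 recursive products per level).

Matrix multiplication for 109x109 matrices:

Strassen's algorithm requires power-of-2 dimensions. Pad 109x109 to 128x128 (next power of 2).

Standard algorithm: 109^3 = 1295029 multiplications
Strassen's algorithm: 7^(log2(128)) = 7^7 = 823543 multiplications
Savings: 1295029 - 823543 = 471486 multiplications

Standard: 1295029 multiplications (109^3). Strassen: 823543 multiplications (7^7, after padding to 128x128). Strassen reduces 8 recursive multiplications to 7 at each level.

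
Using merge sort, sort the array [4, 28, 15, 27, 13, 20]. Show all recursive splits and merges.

Merge sort trace:

Split: [4, 28, 15, 27, 13, 20] -> [4, 28, 15] and [27, 13, 20]
  Split: [4, 28, 15] -> [4] and [28, 15]
    Split: [28, 15] -> [28] and [15]
    Merge: [28] + [15] -> [15, 28]
  Merge: [4] + [15, 28] -> [4, 15, 28]
  Split: [27, 13, 20] -> [27] and [13, 20]
    Split: [13, 20] -> [13] and [20]
    Merge: [13] + [20] -> [13, 20]
  Merge: [27] + [13, 20] -> [13, 20, 27]
Merge: [4, 15, 28] + [13, 20, 27] -> [4, 13, 15, 20, 27, 28]

Final sorted array: [4, 13, 15, 20, 27, 28]

The merge sort proceeds by recursively splitting the array and merging sorted halves.
After all merges, the sorted array is [4, 13, 15, 20, 27, 28].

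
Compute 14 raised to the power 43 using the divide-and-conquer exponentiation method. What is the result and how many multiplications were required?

Computing 14^43 by squaring (build up from 14^1; each line after the first costs one multiplication):

14^1 = 14
14^2 = (14^1)^2 = 14^2 = 196
14^4 = (14^2)^2 = 196^2 = 38416
14^5 = 14 * 14^4 = 14 * 38416 = 537824
14^10 = (14^5)^2 = 537824^2 = 289254654976
14^20 = (14^10)^2 = 289254654976^2 = 83668255425284801560576
14^21 = 14 * 14^20 = 14 * 83668255425284801560576 = 1171355575953987221848064
14^42 = (14^21)^2 = 1171355575953987221848064^2 = 1372073885318497127491074758162987278899500548096
14^43 = 14 * 14^42 = 14 * 1372073885318497127491074758162987278899500548096 = 19209034394458959784875046614281821904593007673344

Result: 19209034394458959784875046614281821904593007673344
Multiplications needed: 8 (8 lines after 14^1)

14^43 = 19209034394458959784875046614281821904593007673344. Using exponentiation by squaring, this requires 8 multiplications. The key idea: if the exponent is even, square the half-power; if odd, multiply by the base once.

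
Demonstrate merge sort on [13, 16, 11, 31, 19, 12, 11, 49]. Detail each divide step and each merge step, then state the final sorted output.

Merge sort trace:

Split: [13, 16, 11, 31, 19, 12, 11, 49] -> [13, 16, 11, 31] and [19, 12, 11, 49]
  Split: [13, 16, 11, 31] -> [13, 16] and [11, 31]
    Split: [13, 16] -> [13] and [16]
    Merge: [13] + [16] -> [13, 16]
    Split: [11, 31] -> [11] and [31]
    Merge: [11] + [31] -> [11, 31]
  Merge: [13, 16] + [11, 31] -> [11, 13, 16, 31]
  Split: [19, 12, 11, 49] -> [19, 12] and [11, 49]
    Split: [19, 12] -> [19] and [12]
    Merge: [19] + [12] -> [12, 19]
    Split: [11, 49] -> [11] and [49]
    Merge: [11] + [49] -> [11, 49]
  Merge: [12, 19] + [11, 49] -> [11, 12, 19, 49]
Merge: [11, 13, 16, 31] + [11, 12, 19, 49] -> [11, 11, 12, 13, 16, 19, 31, 49]

Final sorted array: [11, 11, 12, 13, 16, 19, 31, 49]

The merge sort proceeds by recursively splitting the array and merging sorted halves.
After all merges, the sorted array is [11, 11, 12, 13, 16, 19, 31, 49].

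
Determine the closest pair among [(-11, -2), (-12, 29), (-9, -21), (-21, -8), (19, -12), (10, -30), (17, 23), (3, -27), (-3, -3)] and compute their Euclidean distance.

Computing all pairwise distances among 9 points:

d((-11, -2), (-12, 29)) = 31.0161
d((-11, -2), (-9, -21)) = 19.105
d((-11, -2), (-21, -8)) = 11.6619
d((-11, -2), (19, -12)) = 31.6228
d((-11, -2), (10, -30)) = 35.0
d((-11, -2), (17, 23)) = 37.5366
d((-11, -2), (3, -27)) = 28.6531
d((-11, -2), (-3, -3)) = 8.0623
d((-12, 29), (-9, -21)) = 50.0899
d((-12, 29), (-21, -8)) = 38.0789
d((-12, 29), (19, -12)) = 51.4004
d((-12, 29), (10, -30)) = 62.9682
d((-12, 29), (17, 23)) = 29.6142
d((-12, 29), (3, -27)) = 57.9741
d((-12, 29), (-3, -3)) = 33.2415
d((-9, -21), (-21, -8)) = 17.6918
d((-9, -21), (19, -12)) = 29.4109
d((-9, -21), (10, -30)) = 21.0238
d((-9, -21), (17, 23)) = 51.1077
d((-9, -21), (3, -27)) = 13.4164
d((-9, -21), (-3, -3)) = 18.9737
d((-21, -8), (19, -12)) = 40.1995
d((-21, -8), (10, -30)) = 38.0132
d((-21, -8), (17, 23)) = 49.0408
d((-21, -8), (3, -27)) = 30.6105
d((-21, -8), (-3, -3)) = 18.6815
d((19, -12), (10, -30)) = 20.1246
d((19, -12), (17, 23)) = 35.0571
d((19, -12), (3, -27)) = 21.9317
d((19, -12), (-3, -3)) = 23.7697
d((10, -30), (17, 23)) = 53.4603
d((10, -30), (3, -27)) = 7.6158 <-- minimum
d((10, -30), (-3, -3)) = 29.9666
d((17, 23), (3, -27)) = 51.923
d((17, 23), (-3, -3)) = 32.8024
d((3, -27), (-3, -3)) = 24.7386

Closest pair: (10, -30) and (3, -27) with distance 7.6158

The closest pair is (10, -30) and (3, -27) with Euclidean distance 7.6158. For 9 points, brute-force pairwise comparison is shown above. For large n, the divide-and-conquer algorithm (sort by x, recurse on halves, check the dividing strip) achieves O(n log n).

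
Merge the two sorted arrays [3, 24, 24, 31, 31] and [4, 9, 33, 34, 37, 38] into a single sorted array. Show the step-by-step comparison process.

Merging process:

Compare 3 vs 4: take 3 from left. Merged: [3]
Compare 24 vs 4: take 4 from right. Merged: [3, 4]
Compare 24 vs 9: take 9 from right. Merged: [3, 4, 9]
Compare 24 vs 33: take 24 from left. Merged: [3, 4, 9, 24]
Compare 24 vs 33: take 24 from left. Merged: [3, 4, 9, 24, 24]
Compare 31 vs 33: take 31 from left. Merged: [3, 4, 9, 24, 24, 31]
Compare 31 vs 33: take 31 from left. Merged: [3, 4, 9, 24, 24, 31, 31]
Append remaining from right: [33, 34, 37, 38]. Merged: [3, 4, 9, 24, 24, 31, 31, 33, 34, 37, 38]

Final merged array: [3, 4, 9, 24, 24, 31, 31, 33, 34, 37, 38]
Total comparisons: 7

The merged array is [3, 4, 9, 24, 24, 31, 31, 33, 34, 37, 38], requiring 7 comparisons. The merge step runs in O(n) time where n is the total number of elements.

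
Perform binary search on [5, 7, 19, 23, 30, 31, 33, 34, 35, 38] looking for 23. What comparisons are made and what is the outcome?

Binary search for 23 in [5, 7, 19, 23, 30, 31, 33, 34, 35, 38]:

lo=0, hi=9, mid=4, arr[mid]=30 -> 30 > 23, search left half
lo=0, hi=3, mid=1, arr[mid]=7 -> 7 < 23, search right half
lo=2, hi=3, mid=2, arr[mid]=19 -> 19 < 23, search right half
lo=3, hi=3, mid=3, arr[mid]=23 -> Found target at index 3!

Binary search finds 23 at index 3 after 4 comparisons. The search repeatedly halves the search space by comparing with the middle element.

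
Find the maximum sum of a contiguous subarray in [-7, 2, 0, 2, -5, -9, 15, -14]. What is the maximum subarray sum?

Using Kadane's algorithm on [-7, 2, 0, 2, -5, -9, 15, -14]:

Scanning through the array:
Position 1 (value 2): max_ending_here = 2, max_so_far = 2
Position 2 (value 0): max_ending_here = 2, max_so_far = 2
Position 3 (value 2): max_ending_here = 4, max_so_far = 4
Position 4 (value -5): max_ending_here = -1, max_so_far = 4
Position 5 (value -9): max_ending_here = -9, max_so_far = 4
Position 6 (value 15): max_ending_here = 15, max_so_far = 15
Position 7 (value -14): max_ending_here = 1, max_so_far = 15

Maximum subarray: [15]
Maximum sum: 15

The maximum subarray is [15] with sum 15. This subarray runs from index 6 to index 6.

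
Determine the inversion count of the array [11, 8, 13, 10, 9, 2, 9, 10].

Finding inversions in [11, 8, 13, 10, 9, 2, 9, 10]:

(0, 1): arr[0]=11 > arr[1]=8
(0, 3): arr[0]=11 > arr[3]=10
(0, 4): arr[0]=11 > arr[4]=9
(0, 5): arr[0]=11 > arr[5]=2
(0, 6): arr[0]=11 > arr[6]=9
(0, 7): arr[0]=11 > arr[7]=10
(1, 5): arr[1]=8 > arr[5]=2
(2, 3): arr[2]=13 > arr[3]=10
(2, 4): arr[2]=13 > arr[4]=9
(2, 5): arr[2]=13 > arr[5]=2
(2, 6): arr[2]=13 > arr[6]=9
(2, 7): arr[2]=13 > arr[7]=10
(3, 4): arr[3]=10 > arr[4]=9
(3, 5): arr[3]=10 > arr[5]=2
(3, 6): arr[3]=10 > arr[6]=9
(4, 5): arr[4]=9 > arr[5]=2

Total inversions: 16

The array has 16 inversion(s): (0,1), (0,3), (0,4), (0,5), (0,6), (0,7), (1,5), (2,3), (2,4), (2,5), (2,6), (2,7), (3,4), (3,5), (3,6), (4,5). Each pair (i,j) satisfies i < j and arr[i] > arr[j].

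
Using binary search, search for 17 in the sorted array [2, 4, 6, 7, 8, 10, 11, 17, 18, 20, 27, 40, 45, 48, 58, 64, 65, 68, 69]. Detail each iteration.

Binary search for 17 in [2, 4, 6, 7, 8, 10, 11, 17, 18, 20, 27, 40, 45, 48, 58, 64, 65, 68, 69]:

lo=0, hi=18, mid=9, arr[mid]=20 -> 20 > 17, search left half
lo=0, hi=8, mid=4, arr[mid]=8 -> 8 < 17, search right half
lo=5, hi=8, mid=6, arr[mid]=11 -> 11 < 17, search right half
lo=7, hi=8, mid=7, arr[mid]=17 -> Found target at index 7!

Binary search finds 17 at index 7 after 4 comparisons. The search repeatedly halves the search space by comparing with the middle element.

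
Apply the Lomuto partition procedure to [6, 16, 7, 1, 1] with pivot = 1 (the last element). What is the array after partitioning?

Lomuto partition with pivot = 1:

Initial array: [6, 16, 7, 1, 1]

arr[0]=6 > 1: no swap
arr[1]=16 > 1: no swap
arr[2]=7 > 1: no swap
arr[3]=1 <= 1: swap with position 0, array becomes [1, 16, 7, 6, 1]

Place pivot at position 1: [1, 1, 7, 6, 16]
Pivot position: 1

After partitioning with pivot 1, the array becomes [1, 1, 7, 6, 16]. The pivot is placed at index 1. All elements to the left of the pivot are <= 1, and all elements to the right are > 1.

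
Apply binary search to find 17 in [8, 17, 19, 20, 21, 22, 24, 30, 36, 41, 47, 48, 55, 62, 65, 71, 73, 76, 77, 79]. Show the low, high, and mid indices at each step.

Binary search for 17 in [8, 17, 19, 20, 21, 22, 24, 30, 36, 41, 47, 48, 55, 62, 65, 71, 73, 76, 77, 79]:

lo=0, hi=19, mid=9, arr[mid]=41 -> 41 > 17, search left half
lo=0, hi=8, mid=4, arr[mid]=21 -> 21 > 17, search left half
lo=0, hi=3, mid=1, arr[mid]=17 -> Found target at index 1!

Binary search finds 17 at index 1 after 3 comparisons. The search repeatedly halves the search space by comparing with the middle element.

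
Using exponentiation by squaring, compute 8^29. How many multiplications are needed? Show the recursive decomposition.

Computing 8^29 by squaring (build up from 8^1; each line after the first costs one multiplication):

8^1 = 8
8^2 = (8^1)^2 = 8^2 = 64
8^3 = 8 * 8^2 = 8 * 64 = 512
8^6 = (8^3)^2 = 512^2 = 262144
8^7 = 8 * 8^6 = 8 * 262144 = 2097152
8^14 = (8^7)^2 = 2097152^2 = 4398046511104
8^28 = (8^14)^2 = 4398046511104^2 = 19342813113834066795298816
8^29 = 8 * 8^28 = 8 * 19342813113834066795298816 = 154742504910672534362390528

Result: 154742504910672534362390528
Multiplications needed: 7 (7 lines after 8^1)

8^29 = 154742504910672534362390528. Using exponentiation by squaring, this requires 7 multiplications. The key idea: if the exponent is even, square the half-power; if odd, multiply by the base once.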